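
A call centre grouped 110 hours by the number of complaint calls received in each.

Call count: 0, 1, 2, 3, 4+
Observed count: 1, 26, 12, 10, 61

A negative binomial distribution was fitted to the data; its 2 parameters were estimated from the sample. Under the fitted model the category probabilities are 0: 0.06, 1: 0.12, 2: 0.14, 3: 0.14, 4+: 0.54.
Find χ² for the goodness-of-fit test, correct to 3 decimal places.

19.851

Expected counts E_i = n·p_i: 110×0.06 = 6.6, 110×0.12 = 13.2, 110×0.14 = 15.4, 110×0.14 = 15.4, 110×0.54 = 59.4.
χ² = (1−6.6)²/6.6 + (26−13.2)²/13.2 + (12−15.4)²/15.4 + (10−15.4)²/15.4 + (61−59.4)²/59.4
   = 4.7515 + 12.4121 + 0.7506 + 1.8935 + 0.0431
Sum = 19.851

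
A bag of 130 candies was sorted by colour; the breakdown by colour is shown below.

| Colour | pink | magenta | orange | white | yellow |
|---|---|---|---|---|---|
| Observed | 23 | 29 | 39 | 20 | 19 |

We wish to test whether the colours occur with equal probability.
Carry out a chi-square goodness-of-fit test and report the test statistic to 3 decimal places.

Expected count for each of the 5 categories: 130/5 = 26.
pink: (23 − 26)²/26 = 9/26 = 0.3462
magenta: (29 − 26)²/26 = 9/26 = 0.3462
orange: (39 − 26)²/26 = 169/26 = 6.5000
white: (20 − 26)²/26 = 36/26 = 1.3846
yellow: (19 − 26)²/26 = 49/26 = 1.8846
Sum = 10.462

10.462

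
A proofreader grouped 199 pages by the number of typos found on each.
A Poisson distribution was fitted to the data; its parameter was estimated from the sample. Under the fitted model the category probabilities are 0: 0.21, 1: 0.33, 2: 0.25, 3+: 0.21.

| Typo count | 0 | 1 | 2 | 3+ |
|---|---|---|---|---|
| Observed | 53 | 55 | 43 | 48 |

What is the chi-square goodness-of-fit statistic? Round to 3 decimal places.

6.579

Expected counts E_i = n·p_i: 199×0.21 = 41.79, 199×0.33 = 65.67, 199×0.25 = 49.75, 199×0.21 = 41.79.
0: (53 − 41.79)²/41.79 = 125.6641/41.79 = 3.0070
1: (55 − 65.67)²/65.67 = 113.8489/65.67 = 1.7337
2: (43 − 49.75)²/49.75 = 45.5625/49.75 = 0.9158
3+: (48 − 41.79)²/41.79 = 38.5641/41.79 = 0.9228
Sum = 6.579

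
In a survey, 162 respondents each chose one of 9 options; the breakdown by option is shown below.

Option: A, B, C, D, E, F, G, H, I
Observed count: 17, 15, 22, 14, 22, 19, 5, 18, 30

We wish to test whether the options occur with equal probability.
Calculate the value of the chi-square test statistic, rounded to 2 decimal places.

20.67

Expected count for each of the 9 categories: 162/9 = 18.
χ² = (17−18)²/18 + (15−18)²/18 + (22−18)²/18 + (14−18)²/18 + (22−18)²/18 + (19−18)²/18 + (5−18)²/18 + (18−18)²/18 + (30−18)²/18
   = 0.056 + 0.500 + 0.889 + 0.889 + 0.889 + 0.056 + 9.389 + 0.000 + 8.000
Sum = 20.67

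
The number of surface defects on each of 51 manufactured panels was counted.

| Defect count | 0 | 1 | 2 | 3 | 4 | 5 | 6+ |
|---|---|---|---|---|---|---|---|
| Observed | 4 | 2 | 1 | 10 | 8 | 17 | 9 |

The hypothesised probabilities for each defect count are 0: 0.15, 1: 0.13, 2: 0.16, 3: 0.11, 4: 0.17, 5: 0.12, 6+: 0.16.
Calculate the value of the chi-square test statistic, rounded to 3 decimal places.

Expected counts E_i = n·p_i: 51×0.15 = 7.65, 51×0.13 = 6.63, 51×0.16 = 8.16, 51×0.11 = 5.61, 51×0.17 = 8.67, 51×0.12 = 6.12, 51×0.16 = 8.16.
0: (4 − 7.65)²/7.65 = 13.3225/7.65 = 1.7415
1: (2 − 6.63)²/6.63 = 21.4369/6.63 = 3.2333
2: (1 − 8.16)²/8.16 = 51.2656/8.16 = 6.2825
3: (10 − 5.61)²/5.61 = 19.2721/5.61 = 3.4353
4: (8 − 8.67)²/8.67 = 0.4489/8.67 = 0.0518
5: (17 − 6.12)²/6.12 = 118.3744/6.12 = 19.3422
6+: (9 − 8.16)²/8.16 = 0.7056/8.16 = 0.0865
Sum = 34.173

34.173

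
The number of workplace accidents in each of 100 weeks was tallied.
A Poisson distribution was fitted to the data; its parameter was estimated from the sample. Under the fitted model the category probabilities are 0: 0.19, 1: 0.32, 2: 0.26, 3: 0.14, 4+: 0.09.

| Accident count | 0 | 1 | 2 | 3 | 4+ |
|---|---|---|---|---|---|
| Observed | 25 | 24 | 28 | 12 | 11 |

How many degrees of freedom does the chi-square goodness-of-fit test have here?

3

There are k = 5 categories and 1 parameter estimated from the data, so df = 5 − 1 − 1 = 3.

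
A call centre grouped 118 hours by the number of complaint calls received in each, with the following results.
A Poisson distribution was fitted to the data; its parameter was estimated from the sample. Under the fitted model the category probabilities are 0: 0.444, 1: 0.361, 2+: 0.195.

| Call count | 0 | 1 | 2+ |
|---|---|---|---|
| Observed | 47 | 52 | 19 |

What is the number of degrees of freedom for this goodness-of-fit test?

There are k = 3 categories and 1 parameter estimated from the data, so df = 3 − 1 − 1 = 1.

1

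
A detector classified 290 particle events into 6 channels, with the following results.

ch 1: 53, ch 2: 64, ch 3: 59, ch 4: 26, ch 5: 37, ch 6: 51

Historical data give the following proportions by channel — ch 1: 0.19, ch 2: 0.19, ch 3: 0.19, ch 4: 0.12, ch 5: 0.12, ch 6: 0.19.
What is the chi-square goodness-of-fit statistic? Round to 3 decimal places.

Expected counts E_i = n·p_i: 290×0.19 = 55.1, 290×0.19 = 55.1, 290×0.19 = 55.1, 290×0.12 = 34.8, 290×0.12 = 34.8, 290×0.19 = 55.1.
ch 1: (53 − 55.1)²/55.1 = 4.41/55.1 = 0.0800
ch 2: (64 − 55.1)²/55.1 = 79.21/55.1 = 1.4376
ch 3: (59 − 55.1)²/55.1 = 15.21/55.1 = 0.2760
ch 4: (26 − 34.8)²/34.8 = 77.44/34.8 = 2.2253
ch 5: (37 − 34.8)²/34.8 = 4.84/34.8 = 0.1391
ch 6: (51 − 55.1)²/55.1 = 16.81/55.1 = 0.3051
Sum = 4.463

4.463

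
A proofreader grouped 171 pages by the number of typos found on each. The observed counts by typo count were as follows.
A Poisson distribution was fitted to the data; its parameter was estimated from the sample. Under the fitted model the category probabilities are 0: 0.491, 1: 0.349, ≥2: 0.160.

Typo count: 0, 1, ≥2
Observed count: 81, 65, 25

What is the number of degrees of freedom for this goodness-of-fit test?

1

There are k = 3 categories and 1 parameter estimated from the data, so df = 3 − 1 − 1 = 1.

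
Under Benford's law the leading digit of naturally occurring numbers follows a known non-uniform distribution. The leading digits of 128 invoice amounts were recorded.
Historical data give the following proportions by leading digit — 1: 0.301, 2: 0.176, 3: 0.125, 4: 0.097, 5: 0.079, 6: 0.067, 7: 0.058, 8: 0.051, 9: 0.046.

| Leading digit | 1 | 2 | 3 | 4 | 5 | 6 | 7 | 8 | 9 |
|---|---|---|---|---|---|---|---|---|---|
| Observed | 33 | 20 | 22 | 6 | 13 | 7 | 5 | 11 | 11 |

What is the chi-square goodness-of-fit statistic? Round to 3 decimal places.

16.050

Expected counts E_i = n·p_i: 128×0.301 = 38.528, 128×0.176 = 22.528, 128×0.125 = 16, 128×0.097 = 12.416, 128×0.079 = 10.112, 128×0.067 = 8.576, 128×0.058 = 7.424, 128×0.051 = 6.528, 128×0.046 = 5.888.
χ² = (33−38.528)²/38.528 + (20−22.528)²/22.528 + (22−16)²/16 + (6−12.416)²/12.416 + (13−10.112)²/10.112 + (7−8.576)²/8.576 + (5−7.424)²/7.424 + (11−6.528)²/6.528 + (11−5.888)²/5.888
   = 0.7932 + 0.2837 + 2.2500 + 3.3155 + 0.8248 + 0.2896 + 0.7915 + 3.0635 + 4.4383
Sum = 16.050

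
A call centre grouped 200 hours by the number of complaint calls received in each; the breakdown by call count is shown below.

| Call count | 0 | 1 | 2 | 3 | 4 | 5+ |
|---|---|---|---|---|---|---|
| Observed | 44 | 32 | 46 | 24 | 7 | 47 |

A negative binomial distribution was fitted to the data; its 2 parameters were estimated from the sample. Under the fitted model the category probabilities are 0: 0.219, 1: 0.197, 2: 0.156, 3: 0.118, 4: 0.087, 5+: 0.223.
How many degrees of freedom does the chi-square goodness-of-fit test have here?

There are k = 6 categories and 2 parameters estimated from the data, so df = 6 − 1 − 2 = 3.

3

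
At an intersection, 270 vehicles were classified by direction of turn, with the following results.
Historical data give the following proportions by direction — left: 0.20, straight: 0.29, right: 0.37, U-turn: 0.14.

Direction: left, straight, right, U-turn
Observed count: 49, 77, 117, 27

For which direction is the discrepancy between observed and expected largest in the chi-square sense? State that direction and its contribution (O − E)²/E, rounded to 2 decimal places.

Expected counts E_i = n·p_i: 270×0.20 = 54, 270×0.29 = 78.3, 270×0.37 = 99.9, 270×0.14 = 37.8.
χ² = (49−54)²/54 + (77−78.3)²/78.3 + (117−99.9)²/99.9 + (27−37.8)²/37.8
   = 0.463 + 0.022 + 2.927 + 3.086
The largest term is for U-turn: 3.09.

U-turn, 3.09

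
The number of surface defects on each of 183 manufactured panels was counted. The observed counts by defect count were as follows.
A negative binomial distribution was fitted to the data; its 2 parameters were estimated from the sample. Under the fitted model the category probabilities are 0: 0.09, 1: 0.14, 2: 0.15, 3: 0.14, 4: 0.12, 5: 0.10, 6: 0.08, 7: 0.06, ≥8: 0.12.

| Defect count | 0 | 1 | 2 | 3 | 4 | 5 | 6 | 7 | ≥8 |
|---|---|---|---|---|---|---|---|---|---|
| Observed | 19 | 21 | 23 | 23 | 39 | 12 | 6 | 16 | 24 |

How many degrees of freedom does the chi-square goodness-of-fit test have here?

There are k = 9 categories and 2 parameters estimated from the data, so df = 9 − 1 − 2 = 6.

6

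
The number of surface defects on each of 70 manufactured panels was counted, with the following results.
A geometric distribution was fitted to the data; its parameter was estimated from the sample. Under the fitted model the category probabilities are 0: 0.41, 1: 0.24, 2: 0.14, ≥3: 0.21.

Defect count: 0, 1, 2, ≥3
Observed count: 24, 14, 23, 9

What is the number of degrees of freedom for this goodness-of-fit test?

There are k = 4 categories and 1 parameter estimated from the data, so df = 4 − 1 − 1 = 2.

2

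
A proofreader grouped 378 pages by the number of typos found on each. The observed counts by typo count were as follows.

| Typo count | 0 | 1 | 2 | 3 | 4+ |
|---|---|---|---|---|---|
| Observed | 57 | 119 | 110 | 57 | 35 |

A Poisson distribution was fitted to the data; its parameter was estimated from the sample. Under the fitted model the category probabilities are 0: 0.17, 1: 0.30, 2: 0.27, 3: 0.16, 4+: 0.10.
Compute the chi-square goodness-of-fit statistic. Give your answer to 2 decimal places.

2.12

Expected counts E_i = n·p_i: 378×0.17 = 64.26, 378×0.30 = 113.4, 378×0.27 = 102.06, 378×0.16 = 60.48, 378×0.10 = 37.8.
χ² = (57−64.26)²/64.26 + (119−113.4)²/113.4 + (110−102.06)²/102.06 + (57−60.48)²/60.48 + (35−37.8)²/37.8
   = 0.820 + 0.277 + 0.618 + 0.200 + 0.207
Sum = 2.12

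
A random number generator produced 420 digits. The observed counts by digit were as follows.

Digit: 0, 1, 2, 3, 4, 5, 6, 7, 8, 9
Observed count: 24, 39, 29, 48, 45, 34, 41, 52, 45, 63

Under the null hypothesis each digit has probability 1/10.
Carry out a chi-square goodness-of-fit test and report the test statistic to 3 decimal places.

Under H₀ each category has probability 1/10, so each expected count is 420/10 = 42.
0: (24 − 42)²/42 = 324/42 = 7.7143
1: (39 − 42)²/42 = 9/42 = 0.2143
2: (29 − 42)²/42 = 169/42 = 4.0238
3: (48 − 42)²/42 = 36/42 = 0.8571
4: (45 − 42)²/42 = 9/42 = 0.2143
5: (34 − 42)²/42 = 64/42 = 1.5238
6: (41 − 42)²/42 = 1/42 = 0.0238
7: (52 − 42)²/42 = 100/42 = 2.3810
8: (45 − 42)²/42 = 9/42 = 0.2143
9: (63 − 42)²/42 = 441/42 = 10.5000
Sum = 27.667

27.667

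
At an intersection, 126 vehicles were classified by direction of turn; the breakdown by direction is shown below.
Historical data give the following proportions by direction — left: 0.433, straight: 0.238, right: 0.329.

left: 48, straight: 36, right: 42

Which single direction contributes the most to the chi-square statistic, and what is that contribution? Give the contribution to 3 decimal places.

Expected counts E_i = n·p_i: 126×0.433 = 54.558, 126×0.238 = 29.988, 126×0.329 = 41.454.
χ² = (48−54.558)²/54.558 + (36−29.988)²/29.988 + (42−41.454)²/41.454
   = 0.7883 + 1.2053 + 0.0072
The largest term is for straight: 1.205.

straight, 1.205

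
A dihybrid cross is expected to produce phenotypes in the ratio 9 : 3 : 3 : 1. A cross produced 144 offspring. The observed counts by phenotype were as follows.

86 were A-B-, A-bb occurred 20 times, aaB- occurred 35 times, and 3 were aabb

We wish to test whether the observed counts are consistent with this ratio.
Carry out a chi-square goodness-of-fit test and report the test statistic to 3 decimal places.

Ratio total = 16. Expected counts: 144×9/16 = 81, 144×3/16 = 27, 144×3/16 = 27, 144×1/16 = 9.
A-B-: (86 − 81)²/81 = 25/81 = 0.3086
A-bb: (20 − 27)²/27 = 49/27 = 1.8148
aaB-: (35 − 27)²/27 = 64/27 = 2.3704
aabb: (3 − 9)²/9 = 36/9 = 4.0000
Sum = 8.494

8.494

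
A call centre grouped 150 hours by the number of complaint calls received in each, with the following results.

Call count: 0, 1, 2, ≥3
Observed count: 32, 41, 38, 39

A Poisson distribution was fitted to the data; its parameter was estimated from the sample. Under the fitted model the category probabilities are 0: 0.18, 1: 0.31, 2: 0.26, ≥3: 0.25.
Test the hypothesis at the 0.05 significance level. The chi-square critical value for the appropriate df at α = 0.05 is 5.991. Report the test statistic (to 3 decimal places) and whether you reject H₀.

Expected counts E_i = n·p_i: 150×0.18 = 27, 150×0.31 = 46.5, 150×0.26 = 39, 150×0.25 = 37.5.
χ² = (32−27)²/27 + (41−46.5)²/46.5 + (38−39)²/39 + (39−37.5)²/37.5
   = 0.9259 + 0.6505 + 0.0256 + 0.0600
Sum = 1.662
df = 2. Since 1.662 < 5.991, we do not reject H₀.

1.662; do not reject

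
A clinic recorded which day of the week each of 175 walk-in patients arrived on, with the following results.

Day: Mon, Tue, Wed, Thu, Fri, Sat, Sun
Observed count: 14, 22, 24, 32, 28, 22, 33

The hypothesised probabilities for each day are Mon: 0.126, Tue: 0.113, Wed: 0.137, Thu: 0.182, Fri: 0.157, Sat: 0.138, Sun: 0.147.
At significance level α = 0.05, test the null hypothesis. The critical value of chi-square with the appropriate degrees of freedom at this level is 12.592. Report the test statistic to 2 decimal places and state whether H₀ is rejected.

Expected counts E_i = n·p_i: 175×0.126 = 22.05, 175×0.113 = 19.775, 175×0.137 = 23.975, 175×0.182 = 31.85, 175×0.157 = 27.475, 175×0.138 = 24.15, 175×0.147 = 25.725.
cat         O        E   (O−E)²/E
Mon        14    22.05      2.939
Tue        22   19.775      0.250
Wed        24   23.975      0.000
Thu        32    31.85      0.001
Fri        28   27.475      0.010
Sat        22    24.15      0.191
Sun        33   25.725      2.057
Sum = 5.45
df = 6. Since 5.45 < 12.592, we do not reject H₀.

5.45; do not reject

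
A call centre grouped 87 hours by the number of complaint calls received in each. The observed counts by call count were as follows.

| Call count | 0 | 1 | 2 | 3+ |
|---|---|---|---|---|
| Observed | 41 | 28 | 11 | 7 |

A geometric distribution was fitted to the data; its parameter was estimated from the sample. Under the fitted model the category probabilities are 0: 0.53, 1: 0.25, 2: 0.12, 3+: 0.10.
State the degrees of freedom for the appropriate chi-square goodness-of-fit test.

2

There are k = 4 categories and 1 parameter estimated from the data, so df = 4 − 1 − 1 = 2.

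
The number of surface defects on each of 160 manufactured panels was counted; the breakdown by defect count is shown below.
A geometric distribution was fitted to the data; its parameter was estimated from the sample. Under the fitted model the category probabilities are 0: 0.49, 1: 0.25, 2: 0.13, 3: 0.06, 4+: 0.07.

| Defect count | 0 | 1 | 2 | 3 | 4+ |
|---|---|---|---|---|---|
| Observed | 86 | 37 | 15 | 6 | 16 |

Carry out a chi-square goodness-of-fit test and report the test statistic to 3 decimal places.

5.986

Expected counts E_i = n·p_i: 160×0.49 = 78.4, 160×0.25 = 40, 160×0.13 = 20.8, 160×0.06 = 9.6, 160×0.07 = 11.2.
χ² = (86−78.4)²/78.4 + (37−40)²/40 + (15−20.8)²/20.8 + (6−9.6)²/9.6 + (16−11.2)²/11.2
   = 0.7367 + 0.2250 + 1.6173 + 1.3500 + 2.0571
Sum = 5.986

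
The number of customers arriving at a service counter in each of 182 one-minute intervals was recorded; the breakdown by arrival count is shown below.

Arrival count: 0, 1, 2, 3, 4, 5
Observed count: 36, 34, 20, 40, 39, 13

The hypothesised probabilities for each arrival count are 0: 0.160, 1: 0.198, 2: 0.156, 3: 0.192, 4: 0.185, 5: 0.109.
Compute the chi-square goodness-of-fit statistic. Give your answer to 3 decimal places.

Expected counts E_i = n·p_i: 182×0.160 = 29.12, 182×0.198 = 36.036, 182×0.156 = 28.392, 182×0.192 = 34.944, 182×0.185 = 33.67, 182×0.109 = 19.838.
χ² = (36−29.12)²/29.12 + (34−36.036)²/36.036 + (20−28.392)²/28.392 + (40−34.944)²/34.944 + (39−33.67)²/33.67 + (13−19.838)²/19.838
   = 1.6255 + 0.1150 + 2.4805 + 0.7315 + 0.8437 + 2.3570
Sum = 8.153

8.153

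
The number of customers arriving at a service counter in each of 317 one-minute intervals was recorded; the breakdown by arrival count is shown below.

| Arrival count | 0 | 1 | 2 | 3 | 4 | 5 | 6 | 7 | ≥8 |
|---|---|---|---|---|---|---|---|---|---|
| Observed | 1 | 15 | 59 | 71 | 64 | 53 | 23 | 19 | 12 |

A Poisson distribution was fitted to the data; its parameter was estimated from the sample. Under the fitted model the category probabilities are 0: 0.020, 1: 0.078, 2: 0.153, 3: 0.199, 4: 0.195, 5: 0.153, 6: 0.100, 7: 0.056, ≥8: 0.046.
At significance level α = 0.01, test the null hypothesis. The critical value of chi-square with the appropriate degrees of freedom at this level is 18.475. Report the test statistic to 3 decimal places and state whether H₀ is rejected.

Expected counts E_i = n·p_i: 317×0.020 = 6.34, 317×0.078 = 24.726, 317×0.153 = 48.501, 317×0.199 = 63.083, 317×0.195 = 61.815, 317×0.153 = 48.501, 317×0.100 = 31.7, 317×0.056 = 17.752, 317×0.046 = 14.582.
χ² = (1−6.34)²/6.34 + (15−24.726)²/24.726 + (59−48.501)²/48.501 + (71−63.083)²/63.083 + (64−61.815)²/61.815 + (53−48.501)²/48.501 + (23−31.7)²/31.7 + (19−17.752)²/17.752 + (12−14.582)²/14.582
   = 4.4977 + 3.8257 + 2.2727 + 0.9936 + 0.0772 + 0.4173 + 2.3877 + 0.0877 + 0.4572
Sum = 15.017
df = 7. Since 15.017 < 18.475, we do not reject H₀.

15.017; do not reject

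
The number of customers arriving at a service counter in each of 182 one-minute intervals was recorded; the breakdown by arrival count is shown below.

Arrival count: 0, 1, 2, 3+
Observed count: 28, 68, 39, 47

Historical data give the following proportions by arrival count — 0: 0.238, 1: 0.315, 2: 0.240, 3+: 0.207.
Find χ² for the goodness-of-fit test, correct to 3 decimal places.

Expected counts E_i = n·p_i: 182×0.238 = 43.316, 182×0.315 = 57.33, 182×0.240 = 43.68, 182×0.207 = 37.674.
χ² = (28−43.316)²/43.316 + (68−57.33)²/57.33 + (39−43.68)²/43.68 + (47−37.674)²/37.674
   = 5.4155 + 1.9859 + 0.5014 + 2.3086
Sum = 10.211

10.211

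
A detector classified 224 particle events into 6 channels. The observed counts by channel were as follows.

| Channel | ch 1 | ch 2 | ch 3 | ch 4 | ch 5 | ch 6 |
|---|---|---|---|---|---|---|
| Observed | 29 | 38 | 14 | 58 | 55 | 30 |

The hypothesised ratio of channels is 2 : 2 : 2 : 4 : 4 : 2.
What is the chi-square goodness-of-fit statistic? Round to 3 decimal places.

10.839

Ratio total = 16. Expected counts: 224×2/16 = 28, 224×2/16 = 28, 224×2/16 = 28, 224×4/16 = 56, 224×4/16 = 56, 224×2/16 = 28.
ch 1: (29 − 28)²/28 = 1/28 = 0.0357
ch 2: (38 − 28)²/28 = 100/28 = 3.5714
ch 3: (14 − 28)²/28 = 196/28 = 7.0000
ch 4: (58 − 56)²/56 = 4/56 = 0.0714
ch 5: (55 − 56)²/56 = 1/56 = 0.0179
ch 6: (30 − 28)²/28 = 4/28 = 0.1429
Sum = 10.839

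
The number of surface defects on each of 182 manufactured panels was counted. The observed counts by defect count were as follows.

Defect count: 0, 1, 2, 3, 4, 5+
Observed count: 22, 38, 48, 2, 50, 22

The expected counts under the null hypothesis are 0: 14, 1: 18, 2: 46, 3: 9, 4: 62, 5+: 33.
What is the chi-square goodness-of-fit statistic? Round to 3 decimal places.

38.314

cat         O        E   (O−E)²/E
0          22       14     4.5714
1          38       18    22.2222
2          48       46     0.0870
3           2        9     5.4444
4          50       62     2.3226
5+         22       33     3.6667
Sum = 38.314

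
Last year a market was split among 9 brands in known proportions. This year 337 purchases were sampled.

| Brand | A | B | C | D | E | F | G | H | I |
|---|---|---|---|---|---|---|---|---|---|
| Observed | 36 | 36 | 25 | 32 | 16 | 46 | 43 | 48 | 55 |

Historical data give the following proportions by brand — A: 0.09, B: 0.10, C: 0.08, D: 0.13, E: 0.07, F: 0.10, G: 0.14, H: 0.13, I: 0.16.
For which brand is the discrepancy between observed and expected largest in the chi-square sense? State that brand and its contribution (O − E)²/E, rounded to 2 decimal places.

Expected counts E_i = n·p_i: 337×0.09 = 30.33, 337×0.10 = 33.7, 337×0.08 = 26.96, 337×0.13 = 43.81, 337×0.07 = 23.59, 337×0.10 = 33.7, 337×0.14 = 47.18, 337×0.13 = 43.81, 337×0.16 = 53.92.
A: (36 − 30.33)²/30.33 = 32.1489/30.33 = 1.060
B: (36 − 33.7)²/33.7 = 5.29/33.7 = 0.157
C: (25 − 26.96)²/26.96 = 3.8416/26.96 = 0.142
D: (32 − 43.81)²/43.81 = 139.4761/43.81 = 3.184
E: (16 − 23.59)²/23.59 = 57.6081/23.59 = 2.442
F: (46 − 33.7)²/33.7 = 151.29/33.7 = 4.489
G: (43 − 47.18)²/47.18 = 17.4724/47.18 = 0.370
H: (48 − 43.81)²/43.81 = 17.5561/43.81 = 0.401
I: (55 − 53.92)²/53.92 = 1.1664/53.92 = 0.022
The largest term is for F: 4.49.

F, 4.49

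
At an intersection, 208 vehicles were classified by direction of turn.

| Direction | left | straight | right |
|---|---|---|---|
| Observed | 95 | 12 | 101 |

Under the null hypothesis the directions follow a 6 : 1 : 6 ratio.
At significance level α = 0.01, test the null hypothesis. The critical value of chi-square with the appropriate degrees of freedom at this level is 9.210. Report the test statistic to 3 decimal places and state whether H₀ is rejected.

Ratio total = 13. Expected counts: 208×6/13 = 96, 208×1/13 = 16, 208×6/13 = 96.
left: (95 − 96)²/96 = 1/96 = 0.0104
straight: (12 − 16)²/16 = 16/16 = 1.0000
right: (101 − 96)²/96 = 25/96 = 0.2604
Sum = 1.271
df = 2. Since 1.271 < 9.210, we do not reject H₀.

1.271; do not reject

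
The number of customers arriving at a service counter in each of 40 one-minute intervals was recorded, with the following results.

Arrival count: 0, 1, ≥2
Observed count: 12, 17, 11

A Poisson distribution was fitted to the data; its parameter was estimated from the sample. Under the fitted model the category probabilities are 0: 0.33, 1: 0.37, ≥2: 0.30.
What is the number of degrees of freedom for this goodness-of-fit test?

There are k = 3 categories and 1 parameter estimated from the data, so df = 3 − 1 − 1 = 1.

1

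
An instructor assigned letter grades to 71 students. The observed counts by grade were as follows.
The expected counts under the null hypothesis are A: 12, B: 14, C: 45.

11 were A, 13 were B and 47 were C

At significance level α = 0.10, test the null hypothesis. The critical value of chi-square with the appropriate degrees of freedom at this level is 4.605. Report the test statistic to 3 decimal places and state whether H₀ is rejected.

A: (11 − 12)²/12 = 1/12 = 0.0833
B: (13 − 14)²/14 = 1/14 = 0.0714
C: (47 − 45)²/45 = 4/45 = 0.0889
Sum = 0.244
df = 2. Since 0.244 < 4.605, we do not reject H₀.

0.244; do not reject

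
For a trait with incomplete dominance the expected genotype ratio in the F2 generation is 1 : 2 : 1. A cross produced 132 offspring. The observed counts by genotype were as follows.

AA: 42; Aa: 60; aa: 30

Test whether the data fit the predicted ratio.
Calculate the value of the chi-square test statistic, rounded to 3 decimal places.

3.273

Ratio total = 4. Expected counts: 132×1/4 = 33, 132×2/4 = 66, 132×1/4 = 33.
χ² = (42−33)²/33 + (60−66)²/66 + (30−33)²/33
   = 2.4545 + 0.5455 + 0.2727
Sum = 3.273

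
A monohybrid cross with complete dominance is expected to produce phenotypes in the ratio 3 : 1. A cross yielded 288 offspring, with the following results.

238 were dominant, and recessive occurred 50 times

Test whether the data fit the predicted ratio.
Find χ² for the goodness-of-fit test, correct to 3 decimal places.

Ratio total = 4. Expected counts: 288×3/4 = 216, 288×1/4 = 72.
dominant: (238 − 216)²/216 = 484/216 = 2.2407
recessive: (50 − 72)²/72 = 484/72 = 6.7222
Sum = 8.963

8.963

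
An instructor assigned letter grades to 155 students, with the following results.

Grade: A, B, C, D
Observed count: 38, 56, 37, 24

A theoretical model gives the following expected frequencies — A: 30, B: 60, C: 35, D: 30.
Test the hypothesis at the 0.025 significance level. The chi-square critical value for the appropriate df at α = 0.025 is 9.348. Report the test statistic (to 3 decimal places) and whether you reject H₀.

3.714; do not reject

A: (38 − 30)²/30 = 64/30 = 2.1333
B: (56 − 60)²/60 = 16/60 = 0.2667
C: (37 − 35)²/35 = 4/35 = 0.1143
D: (24 − 30)²/30 = 36/30 = 1.2000
Sum = 3.714
df = 3. Since 3.714 < 9.348, we do not reject H₀.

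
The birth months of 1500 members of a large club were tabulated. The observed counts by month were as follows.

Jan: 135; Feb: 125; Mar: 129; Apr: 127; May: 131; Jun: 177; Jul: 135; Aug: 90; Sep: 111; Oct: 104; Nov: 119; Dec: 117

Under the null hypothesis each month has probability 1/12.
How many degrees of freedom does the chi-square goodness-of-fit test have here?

11

There are k = 12 categories and no parameters were estimated from the data, so df = 12 − 1 = 11.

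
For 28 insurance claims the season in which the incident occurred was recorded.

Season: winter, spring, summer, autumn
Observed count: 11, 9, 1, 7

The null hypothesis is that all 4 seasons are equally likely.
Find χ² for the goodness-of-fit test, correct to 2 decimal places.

Expected count for each of the 4 categories: 28/4 = 7.
χ² = (11−7)²/7 + (9−7)²/7 + (1−7)²/7 + (7−7)²/7
   = 2.286 + 0.571 + 5.143 + 0.000
Sum = 8.00

8.00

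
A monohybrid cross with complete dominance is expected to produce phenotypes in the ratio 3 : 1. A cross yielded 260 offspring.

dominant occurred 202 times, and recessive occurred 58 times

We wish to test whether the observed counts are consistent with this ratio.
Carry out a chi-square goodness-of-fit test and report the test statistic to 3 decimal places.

1.005

Ratio total = 4. Expected counts: 260×3/4 = 195, 260×1/4 = 65.
dominant: (202 − 195)²/195 = 49/195 = 0.2513
recessive: (58 − 65)²/65 = 49/65 = 0.7538
Sum = 1.005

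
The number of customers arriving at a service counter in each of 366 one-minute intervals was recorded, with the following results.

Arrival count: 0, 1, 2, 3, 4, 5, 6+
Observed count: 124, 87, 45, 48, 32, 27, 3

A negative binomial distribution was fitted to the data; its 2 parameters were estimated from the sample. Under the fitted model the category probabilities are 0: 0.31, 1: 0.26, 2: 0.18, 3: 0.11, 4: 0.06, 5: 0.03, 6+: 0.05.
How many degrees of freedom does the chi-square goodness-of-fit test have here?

4

There are k = 7 categories and 2 parameters estimated from the data, so df = 7 − 1 − 2 = 4.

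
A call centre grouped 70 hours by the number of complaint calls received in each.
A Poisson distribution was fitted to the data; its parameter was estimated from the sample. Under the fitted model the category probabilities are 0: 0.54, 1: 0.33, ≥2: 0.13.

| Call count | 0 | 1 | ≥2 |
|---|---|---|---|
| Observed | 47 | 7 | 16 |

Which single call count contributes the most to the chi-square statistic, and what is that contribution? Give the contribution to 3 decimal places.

Expected counts E_i = n·p_i: 70×0.54 = 37.8, 70×0.33 = 23.1, 70×0.13 = 9.1.
cat         O        E   (O−E)²/E
0          47     37.8     2.2392
1           7     23.1    11.2212
≥2         16      9.1     5.2319
The largest term is for 1: 11.221.

1, 11.221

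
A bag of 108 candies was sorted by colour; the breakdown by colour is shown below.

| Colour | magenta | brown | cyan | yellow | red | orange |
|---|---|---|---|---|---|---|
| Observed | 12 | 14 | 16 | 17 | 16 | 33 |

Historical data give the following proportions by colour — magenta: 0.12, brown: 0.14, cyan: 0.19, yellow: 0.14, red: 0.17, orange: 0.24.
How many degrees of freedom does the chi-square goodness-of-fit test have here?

5

There are k = 6 categories and no parameters were estimated from the data, so df = 6 − 1 = 5.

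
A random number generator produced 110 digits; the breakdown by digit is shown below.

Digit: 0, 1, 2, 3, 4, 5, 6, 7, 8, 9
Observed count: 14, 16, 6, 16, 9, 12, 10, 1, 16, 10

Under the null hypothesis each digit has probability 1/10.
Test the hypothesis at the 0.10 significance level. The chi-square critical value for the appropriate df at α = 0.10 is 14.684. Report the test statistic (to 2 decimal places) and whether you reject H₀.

Under H₀ each category has probability 1/10, so each expected count is 110/10 = 11.
0: (14 − 11)²/11 = 9/11 = 0.818
1: (16 − 11)²/11 = 25/11 = 2.273
2: (6 − 11)²/11 = 25/11 = 2.273
3: (16 − 11)²/11 = 25/11 = 2.273
4: (9 − 11)²/11 = 4/11 = 0.364
5: (12 − 11)²/11 = 1/11 = 0.091
6: (10 − 11)²/11 = 1/11 = 0.091
7: (1 − 11)²/11 = 100/11 = 9.091
8: (16 − 11)²/11 = 25/11 = 2.273
9: (10 − 11)²/11 = 1/11 = 0.091
Sum = 19.64
df = 9. Since 19.64 > 14.684, we reject H₀.

19.64; reject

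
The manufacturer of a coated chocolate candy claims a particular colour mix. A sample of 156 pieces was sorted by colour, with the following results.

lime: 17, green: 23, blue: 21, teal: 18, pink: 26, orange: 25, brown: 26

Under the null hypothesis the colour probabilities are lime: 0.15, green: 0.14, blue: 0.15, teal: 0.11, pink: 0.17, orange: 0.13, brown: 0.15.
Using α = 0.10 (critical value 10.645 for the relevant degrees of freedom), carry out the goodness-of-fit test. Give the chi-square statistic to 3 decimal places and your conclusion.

3.497; do not reject

Expected counts E_i = n·p_i: 156×0.15 = 23.4, 156×0.14 = 21.84, 156×0.15 = 23.4, 156×0.11 = 17.16, 156×0.17 = 26.52, 156×0.13 = 20.28, 156×0.15 = 23.4.
χ² = (17−23.4)²/23.4 + (23−21.84)²/21.84 + (21−23.4)²/23.4 + (18−17.16)²/17.16 + (26−26.52)²/26.52 + (25−20.28)²/20.28 + (26−23.4)²/23.4
   = 1.7504 + 0.0616 + 0.2462 + 0.0411 + 0.0102 + 1.0985 + 0.2889
Sum = 3.497
df = 6. Since 3.497 < 10.645, we do not reject H₀.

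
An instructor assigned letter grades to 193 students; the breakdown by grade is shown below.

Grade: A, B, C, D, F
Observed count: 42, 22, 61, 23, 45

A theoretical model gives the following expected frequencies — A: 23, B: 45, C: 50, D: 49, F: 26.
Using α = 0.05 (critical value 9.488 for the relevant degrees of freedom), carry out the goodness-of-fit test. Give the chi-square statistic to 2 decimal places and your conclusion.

χ² = (42−23)²/23 + (22−45)²/45 + (61−50)²/50 + (23−49)²/49 + (45−26)²/26
   = 15.696 + 11.756 + 2.420 + 13.796 + 13.885
Sum = 57.55
df = 4. Since 57.55 > 9.488, we reject H₀.

57.55; reject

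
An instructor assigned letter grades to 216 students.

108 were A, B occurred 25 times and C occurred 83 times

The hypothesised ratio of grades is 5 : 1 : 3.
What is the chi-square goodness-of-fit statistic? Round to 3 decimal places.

2.922

Ratio total = 9. Expected counts: 216×5/9 = 120, 216×1/9 = 24, 216×3/9 = 72.
cat         O        E   (O−E)²/E
A         108      120     1.2000
B          25       24     0.0417
C          83       72     1.6806
Sum = 2.922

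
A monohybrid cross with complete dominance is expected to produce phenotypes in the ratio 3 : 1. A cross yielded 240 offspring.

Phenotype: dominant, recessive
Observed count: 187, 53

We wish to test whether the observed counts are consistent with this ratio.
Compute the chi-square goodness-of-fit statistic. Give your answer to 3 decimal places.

Ratio total = 4. Expected counts: 240×3/4 = 180, 240×1/4 = 60.
cat            O        E   (O−E)²/E
dominant     187      180     0.2722
recessive     53       60     0.8167
Sum = 1.089

1.089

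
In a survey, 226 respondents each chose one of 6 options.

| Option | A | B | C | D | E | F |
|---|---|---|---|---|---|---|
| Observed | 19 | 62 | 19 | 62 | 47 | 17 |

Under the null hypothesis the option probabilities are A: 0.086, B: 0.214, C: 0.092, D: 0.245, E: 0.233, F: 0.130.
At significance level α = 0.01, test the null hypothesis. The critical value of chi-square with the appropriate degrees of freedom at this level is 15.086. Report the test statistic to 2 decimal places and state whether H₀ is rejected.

10.63; do not reject

Expected counts E_i = n·p_i: 226×0.086 = 19.436, 226×0.214 = 48.364, 226×0.092 = 20.792, 226×0.245 = 55.37, 226×0.233 = 52.658, 226×0.130 = 29.38.
χ² = (19−19.436)²/19.436 + (62−48.364)²/48.364 + (19−20.792)²/20.792 + (62−55.37)²/55.37 + (47−52.658)²/52.658 + (17−29.38)²/29.38
   = 0.010 + 3.845 + 0.154 + 0.794 + 0.608 + 5.217
Sum = 10.63
df = 5. Since 10.63 < 15.086, we do not reject H₀.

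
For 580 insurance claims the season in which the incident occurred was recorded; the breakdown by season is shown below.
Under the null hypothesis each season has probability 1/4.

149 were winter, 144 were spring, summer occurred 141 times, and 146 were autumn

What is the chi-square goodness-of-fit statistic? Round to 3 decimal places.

0.234

Expected count for each of the 4 categories: 580/4 = 145.
cat         O        E   (O−E)²/E
winter    149      145     0.1103
spring    144      145     0.0069
summer    141      145     0.1103
autumn    146      145     0.0069
Sum = 0.234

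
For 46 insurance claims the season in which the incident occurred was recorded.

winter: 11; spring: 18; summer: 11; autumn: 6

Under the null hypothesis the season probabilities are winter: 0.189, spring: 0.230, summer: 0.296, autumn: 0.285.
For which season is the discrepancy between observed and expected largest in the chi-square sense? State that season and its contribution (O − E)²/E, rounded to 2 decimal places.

Expected counts E_i = n·p_i: 46×0.189 = 8.694, 46×0.230 = 10.58, 46×0.296 = 13.616, 46×0.285 = 13.11.
winter: (11 − 8.694)²/8.694 = 5.317636/8.694 = 0.612
spring: (18 − 10.58)²/10.58 = 55.0564/10.58 = 5.204
summer: (11 − 13.616)²/13.616 = 6.843456/13.616 = 0.503
autumn: (6 − 13.11)²/13.11 = 50.5521/13.11 = 3.856
The largest term is for spring: 5.20.

spring, 5.20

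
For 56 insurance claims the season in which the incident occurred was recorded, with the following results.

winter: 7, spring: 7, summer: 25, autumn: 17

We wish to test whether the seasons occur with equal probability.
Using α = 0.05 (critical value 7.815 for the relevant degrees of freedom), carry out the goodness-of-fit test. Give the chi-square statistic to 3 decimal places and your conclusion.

16.286; reject

Under H₀ each category has probability 1/4, so each expected count is 56/4 = 14.
winter: (7 − 14)²/14 = 49/14 = 3.5000
spring: (7 − 14)²/14 = 49/14 = 3.5000
summer: (25 − 14)²/14 = 121/14 = 8.6429
autumn: (17 − 14)²/14 = 9/14 = 0.6429
Sum = 16.286
df = 3. Since 16.286 > 7.815, we reject H₀.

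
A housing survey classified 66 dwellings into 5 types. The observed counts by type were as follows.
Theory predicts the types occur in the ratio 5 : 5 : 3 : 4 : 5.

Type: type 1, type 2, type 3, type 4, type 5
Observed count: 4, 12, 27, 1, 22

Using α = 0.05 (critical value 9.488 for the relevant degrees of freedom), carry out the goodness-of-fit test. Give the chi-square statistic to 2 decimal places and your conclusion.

58.02; reject

Ratio total = 22. Expected counts: 66×5/22 = 15, 66×5/22 = 15, 66×3/22 = 9, 66×4/22 = 12, 66×5/22 = 15.
cat         O        E   (O−E)²/E
type 1      4       15      8.067
type 2     12       15      0.600
type 3     27        9     36.000
type 4      1       12     10.083
type 5     22       15      3.267
Sum = 58.02
df = 4. Since 58.02 > 9.488, we reject H₀.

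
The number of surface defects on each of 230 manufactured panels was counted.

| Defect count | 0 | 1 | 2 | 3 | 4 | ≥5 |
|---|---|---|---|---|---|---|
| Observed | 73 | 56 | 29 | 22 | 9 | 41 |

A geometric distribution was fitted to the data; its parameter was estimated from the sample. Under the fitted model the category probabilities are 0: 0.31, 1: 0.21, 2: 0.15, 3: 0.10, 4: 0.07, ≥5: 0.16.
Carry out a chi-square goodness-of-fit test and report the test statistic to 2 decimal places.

Expected counts E_i = n·p_i: 230×0.31 = 71.3, 230×0.21 = 48.3, 230×0.15 = 34.5, 230×0.10 = 23, 230×0.07 = 16.1, 230×0.16 = 36.8.
χ² = (73−71.3)²/71.3 + (56−48.3)²/48.3 + (29−34.5)²/34.5 + (22−23)²/23 + (9−16.1)²/16.1 + (41−36.8)²/36.8
   = 0.041 + 1.228 + 0.877 + 0.043 + 3.131 + 0.479
Sum = 5.80

5.80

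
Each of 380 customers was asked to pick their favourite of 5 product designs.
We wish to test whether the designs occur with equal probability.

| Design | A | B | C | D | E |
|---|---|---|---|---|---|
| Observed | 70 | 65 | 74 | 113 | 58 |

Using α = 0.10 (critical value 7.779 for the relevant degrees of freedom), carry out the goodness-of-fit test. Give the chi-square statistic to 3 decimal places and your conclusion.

Under H₀ each category has probability 1/5, so each expected count is 380/5 = 76.
χ² = (70−76)²/76 + (65−76)²/76 + (74−76)²/76 + (113−76)²/76 + (58−76)²/76
   = 0.4737 + 1.5921 + 0.0526 + 18.0132 + 4.2632
Sum = 24.395
df = 4. Since 24.395 > 7.779, we reject H₀.

24.395; reject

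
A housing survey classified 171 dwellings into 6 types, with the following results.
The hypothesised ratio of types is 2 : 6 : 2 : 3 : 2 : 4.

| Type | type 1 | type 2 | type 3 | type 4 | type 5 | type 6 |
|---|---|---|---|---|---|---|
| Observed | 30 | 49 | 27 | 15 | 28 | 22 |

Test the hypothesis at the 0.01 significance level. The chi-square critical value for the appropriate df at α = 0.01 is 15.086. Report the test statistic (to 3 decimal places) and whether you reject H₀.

Ratio total = 19. Expected counts: 171×2/19 = 18, 171×6/19 = 54, 171×2/19 = 18, 171×3/19 = 27, 171×2/19 = 18, 171×4/19 = 36.
χ² = (30−18)²/18 + (49−54)²/54 + (27−18)²/18 + (15−27)²/27 + (28−18)²/18 + (22−36)²/36
   = 8.0000 + 0.4630 + 4.5000 + 5.3333 + 5.5556 + 5.4444
Sum = 29.296
df = 5. Since 29.296 > 15.086, we reject H₀.

29.296; reject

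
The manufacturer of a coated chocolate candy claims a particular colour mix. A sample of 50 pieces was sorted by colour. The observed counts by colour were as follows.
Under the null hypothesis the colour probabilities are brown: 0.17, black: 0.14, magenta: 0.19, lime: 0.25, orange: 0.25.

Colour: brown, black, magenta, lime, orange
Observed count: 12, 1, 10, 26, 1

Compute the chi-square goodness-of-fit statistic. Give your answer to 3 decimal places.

31.770

Expected counts E_i = n·p_i: 50×0.17 = 8.5, 50×0.14 = 7, 50×0.19 = 9.5, 50×0.25 = 12.5, 50×0.25 = 12.5.
brown: (12 − 8.5)²/8.5 = 12.25/8.5 = 1.4412
black: (1 − 7)²/7 = 36/7 = 5.1429
magenta: (10 − 9.5)²/9.5 = 0.25/9.5 = 0.0263
lime: (26 − 12.5)²/12.5 = 182.25/12.5 = 14.5800
orange: (1 − 12.5)²/12.5 = 132.25/12.5 = 10.5800
Sum = 31.770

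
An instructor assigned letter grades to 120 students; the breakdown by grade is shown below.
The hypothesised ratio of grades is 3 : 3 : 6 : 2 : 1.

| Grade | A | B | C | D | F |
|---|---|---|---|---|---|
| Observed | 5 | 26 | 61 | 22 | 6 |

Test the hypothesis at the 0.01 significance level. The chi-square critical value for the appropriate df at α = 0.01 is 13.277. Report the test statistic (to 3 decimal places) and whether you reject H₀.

21.479; reject

Ratio total = 15. Expected counts: 120×3/15 = 24, 120×3/15 = 24, 120×6/15 = 48, 120×2/15 = 16, 120×1/15 = 8.
cat         O        E   (O−E)²/E
A           5       24    15.0417
B          26       24     0.1667
C          61       48     3.5208
D          22       16     2.2500
F           6        8     0.5000
Sum = 21.479
df = 4. Since 21.479 > 13.277, we reject H₀.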